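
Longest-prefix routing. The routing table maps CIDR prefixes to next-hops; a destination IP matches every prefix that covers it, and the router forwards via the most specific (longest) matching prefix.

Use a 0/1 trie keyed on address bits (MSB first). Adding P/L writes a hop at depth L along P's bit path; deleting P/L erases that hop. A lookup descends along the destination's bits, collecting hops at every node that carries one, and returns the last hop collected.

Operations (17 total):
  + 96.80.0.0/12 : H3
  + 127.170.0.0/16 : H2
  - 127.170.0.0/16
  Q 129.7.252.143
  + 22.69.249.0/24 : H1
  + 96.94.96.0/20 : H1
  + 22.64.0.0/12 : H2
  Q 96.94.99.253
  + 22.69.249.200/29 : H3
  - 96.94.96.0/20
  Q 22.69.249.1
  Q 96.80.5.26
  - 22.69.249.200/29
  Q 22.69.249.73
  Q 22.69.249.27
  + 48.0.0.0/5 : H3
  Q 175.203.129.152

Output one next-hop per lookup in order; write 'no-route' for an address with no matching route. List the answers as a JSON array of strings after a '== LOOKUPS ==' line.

Trace:
  add 96.80.0.0/12 -> H3 at depth 12
  add 127.170.0.0/16 -> H2 at depth 16
  - 127.170.0.0/16 clear@16
  Q 129.7.252.143: descend ε ; hops seen [∅] ; pick no-route
  add 22.69.249.0/24 -> H1 at depth 24
  add 96.94.96.0/20 -> H1 at depth 20
  add 22.64.0.0/12 -> H2 at depth 12
  Q 96.94.99.253: descend 01100000010111100110 ; hops seen [H3,H1] ; pick H1
  add 22.69.249.200/29 -> H3 at depth 29
  - 96.94.96.0/20 clear@20
  Q 22.69.249.1: descend 000101100100010111111001 ; hops seen [H2,H1] ; pick H1
  Q 96.80.5.26: descend 011000000101 ; hops seen [H3] ; pick H3
  - 22.69.249.200/29 clear@29
  Q 22.69.249.73: descend 000101100100010111111001 ; hops seen [H2,H1] ; pick H1
  Q 22.69.249.27: descend 000101100100010111111001 ; hops seen [H2,H1] ; pick H1
  add 48.0.0.0/5 -> H3 at depth 5
  Q 175.203.129.152: descend ε ; hops seen [∅] ; pick no-route

== LOOKUPS ==
["no-route","H1","H1","H3","H1","H1","no-route"]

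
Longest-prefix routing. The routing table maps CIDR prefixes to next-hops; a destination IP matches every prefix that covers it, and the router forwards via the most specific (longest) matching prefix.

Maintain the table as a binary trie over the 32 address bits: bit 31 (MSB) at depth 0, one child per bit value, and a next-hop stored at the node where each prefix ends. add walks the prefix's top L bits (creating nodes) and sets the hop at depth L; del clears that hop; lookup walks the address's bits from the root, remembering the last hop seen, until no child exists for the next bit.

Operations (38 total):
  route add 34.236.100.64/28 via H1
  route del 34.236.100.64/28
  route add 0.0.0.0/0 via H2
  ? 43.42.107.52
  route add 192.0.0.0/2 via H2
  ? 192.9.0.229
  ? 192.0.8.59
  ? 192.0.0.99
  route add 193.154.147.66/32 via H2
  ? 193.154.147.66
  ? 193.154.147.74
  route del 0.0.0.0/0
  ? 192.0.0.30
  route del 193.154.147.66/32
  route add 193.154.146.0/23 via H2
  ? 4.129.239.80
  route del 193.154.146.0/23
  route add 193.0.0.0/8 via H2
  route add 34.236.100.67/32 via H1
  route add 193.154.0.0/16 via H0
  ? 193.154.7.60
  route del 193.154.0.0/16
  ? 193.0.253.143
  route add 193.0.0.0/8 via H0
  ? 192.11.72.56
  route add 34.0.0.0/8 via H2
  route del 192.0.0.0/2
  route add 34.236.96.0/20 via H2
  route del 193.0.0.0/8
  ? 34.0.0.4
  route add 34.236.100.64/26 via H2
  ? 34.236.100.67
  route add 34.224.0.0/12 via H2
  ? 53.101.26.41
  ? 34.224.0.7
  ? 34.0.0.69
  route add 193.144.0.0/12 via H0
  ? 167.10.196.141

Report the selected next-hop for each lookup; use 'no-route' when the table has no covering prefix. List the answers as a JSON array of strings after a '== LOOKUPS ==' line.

Trace:
  + 34.236.100.64/28 (H1) depth=28
  del 34.236.100.64/28 (clear depth 28)
  + 0.0.0.0/0 (H2) depth=0
  lookup 43.42.107.52: bits 0010 walk d0:H2→d1:-→d2:-→d3:-→d4:- -> H2
  + 192.0.0.0/2 (H2) depth=2
  lookup 192.9.0.229: bits 11 walk d0:H2→d1:-→d2:H2 -> H2
  lookup 192.0.8.59: bits 11 walk d0:H2→d1:-→d2:H2 -> H2
  lookup 192.0.0.99: bits 11 walk d0:H2→d1:-→d2:H2 -> H2
  + 193.154.147.66/32 (H2) depth=32
  lookup 193.154.147.66: bits 11000001100110101001001101000010 walk d0:H2→d1:-→d2:H2→d3:-→d4:-→d5:-→d6:-→d7:-→d8:-→d9:-→d10:-→d11:-→d12:-→d13:-→d14:-→d15:-→d16:-→d17:-→d18:-→d19:-→d20:-→d21:-→d22:-→d23:-→d24:-→d25:-→d26:-→d27:-→d28:-→d29:-→d30:-→d31:-→d32:H2 -> H2
  lookup 193.154.147.74: bits 1100000110011010100100110100 walk d0:H2→d1:-→d2:H2→d3:-→d4:-→d5:-→d6:-→d7:-→d8:-→d9:-→d10:-→d11:-→d12:-→d13:-→d14:-→d15:-→d16:-→d17:-→d18:-→d19:-→d20:-→d21:-→d22:-→d23:-→d24:-→d25:-→d26:-→d27:-→d28:- -> H2
  del 0.0.0.0/0 (clear depth 0)
  lookup 192.0.0.30: bits 1100000 walk d0:-→d1:-→d2:H2→d3:-→d4:-→d5:-→d6:-→d7:- -> H2
  del 193.154.147.66/32 (clear depth 32)
  + 193.154.146.0/23 (H2) depth=23
  lookup 4.129.239.80: bits 00 walk d0:-→d1:-→d2:- -> no-route
  del 193.154.146.0/23 (clear depth 23)
  + 193.0.0.0/8 (H2) depth=8
  + 34.236.100.67/32 (H1) depth=32
  + 193.154.0.0/16 (H0) depth=16
  lookup 193.154.7.60: bits 1100000110011010 walk d0:-→d1:-→d2:H2→d3:-→d4:-→d5:-→d6:-→d7:-→d8:H2→d9:-→d10:-→d11:-→d12:-→d13:-→d14:-→d15:-→d16:H0 -> H0
  del 193.154.0.0/16 (clear depth 16)
  lookup 193.0.253.143: bits 11000001 walk d0:-→d1:-→d2:H2→d3:-→d4:-→d5:-→d6:-→d7:-→d8:H2 -> H2
  + 193.0.0.0/8 (H0) depth=8
  lookup 192.11.72.56: bits 1100000 walk d0:-→d1:-→d2:H2→d3:-→d4:-→d5:-→d6:-→d7:- -> H2
  + 34.0.0.0/8 (H2) depth=8
  del 192.0.0.0/2 (clear depth 2)
  + 34.236.96.0/20 (H2) depth=20
  del 193.0.0.0/8 (clear depth 8)
  lookup 34.0.0.4: bits 00100010 walk d0:-→d1:-→d2:-→d3:-→d4:-→d5:-→d6:-→d7:-→d8:H2 -> H2
  + 34.236.100.64/26 (H2) depth=26
  lookup 34.236.100.67: bits 00100010111011000110010001000011 walk d0:-→d1:-→d2:-→d3:-→d4:-→d5:-→d6:-→d7:-→d8:H2→d9:-→d10:-→d11:-→d12:-→d13:-→d14:-→d15:-→d16:-→d17:-→d18:-→d19:-→d20:H2→d21:-→d22:-→d23:-→d24:-→d25:-→d26:H2→d27:-→d28:-→d29:-→d30:-→d31:-→d32:H1 -> H1
  + 34.224.0.0/12 (H2) depth=12
  lookup 53.101.26.41: bits 001 walk d0:-→d1:-→d2:-→d3:- -> no-route
  lookup 34.224.0.7: bits 001000101110 walk d0:-→d1:-→d2:-→d3:-→d4:-→d5:-→d6:-→d7:-→d8:H2→d9:-→d10:-→d11:-→d12:H2 -> H2
  lookup 34.0.0.69: bits 00100010 walk d0:-→d1:-→d2:-→d3:-→d4:-→d5:-→d6:-→d7:-→d8:H2 -> H2
  + 193.144.0.0/12 (H0) depth=12
  lookup 167.10.196.141: bits 1 walk d0:-→d1:- -> no-route

== LOOKUPS ==
["H2","H2","H2","H2","H2","H2","H2","no-route","H0","H2","H2","H2","H1","no-route","H2","H2","no-route"]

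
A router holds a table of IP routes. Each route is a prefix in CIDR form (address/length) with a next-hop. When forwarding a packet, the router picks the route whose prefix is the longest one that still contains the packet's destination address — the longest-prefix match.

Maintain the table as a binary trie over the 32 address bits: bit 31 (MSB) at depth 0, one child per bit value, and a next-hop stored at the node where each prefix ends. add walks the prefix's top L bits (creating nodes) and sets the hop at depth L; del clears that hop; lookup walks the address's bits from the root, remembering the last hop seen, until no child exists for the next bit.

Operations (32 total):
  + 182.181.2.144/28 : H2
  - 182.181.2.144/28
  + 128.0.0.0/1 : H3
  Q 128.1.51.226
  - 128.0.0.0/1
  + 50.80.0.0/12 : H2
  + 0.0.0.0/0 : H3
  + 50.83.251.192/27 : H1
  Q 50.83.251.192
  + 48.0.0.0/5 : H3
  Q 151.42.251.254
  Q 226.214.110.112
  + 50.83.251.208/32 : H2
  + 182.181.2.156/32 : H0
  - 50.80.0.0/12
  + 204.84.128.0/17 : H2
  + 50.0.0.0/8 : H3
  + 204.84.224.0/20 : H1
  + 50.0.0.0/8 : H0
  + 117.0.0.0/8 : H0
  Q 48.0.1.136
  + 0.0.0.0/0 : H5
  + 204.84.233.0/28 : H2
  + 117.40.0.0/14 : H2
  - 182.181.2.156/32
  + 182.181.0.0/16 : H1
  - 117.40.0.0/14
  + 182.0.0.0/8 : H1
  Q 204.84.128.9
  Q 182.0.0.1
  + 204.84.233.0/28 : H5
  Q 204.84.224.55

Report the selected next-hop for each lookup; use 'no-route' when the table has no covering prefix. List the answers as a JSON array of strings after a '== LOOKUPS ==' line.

Trace:
  + 182.181.2.144/28 (H2) depth=28
  del 182.181.2.144/28 (clear depth 28)
  + 128.0.0.0/1 (H3) depth=1
  ? 128.1.51.226  path d0:-→d1:H3→d2:-  best=H3
  del 128.0.0.0/1 (clear depth 1)
  + 50.80.0.0/12 (H2) depth=12
  + 0.0.0.0/0 (H3) depth=0
  + 50.83.251.192/27 (H1) depth=27
  ? 50.83.251.192  path d0:H3→d1:-→d2:-→d3:-→d4:-→d5:-→d6:-→d7:-→d8:-→d9:-→d10:-→d11:-→d12:H2→d13:-→d14:-→d15:-→d16:-→d17:-→d18:-→d19:-→d20:-→d21:-→d22:-→d23:-→d24:-→d25:-→d26:-→d27:H1  best=H1
  + 48.0.0.0/5 (H3) depth=5
  ? 151.42.251.254  path d0:H3→d1:-→d2:-  best=H3
  ? 226.214.110.112  path d0:H3→d1:-  best=H3
  + 50.83.251.208/32 (H2) depth=32
  + 182.181.2.156/32 (H0) depth=32
  del 50.80.0.0/12 (clear depth 12)
  + 204.84.128.0/17 (H2) depth=17
  + 50.0.0.0/8 (H3) depth=8
  + 204.84.224.0/20 (H1) depth=20
  + 50.0.0.0/8 (H0) depth=8
  + 117.0.0.0/8 (H0) depth=8
  ? 48.0.1.136  path d0:H3→d1:-→d2:-→d3:-→d4:-→d5:H3→d6:-  best=H3
  + 0.0.0.0/0 (H5) depth=0
  + 204.84.233.0/28 (H2) depth=28
  + 117.40.0.0/14 (H2) depth=14
  del 182.181.2.156/32 (clear depth 32)
  + 182.181.0.0/16 (H1) depth=16
  del 117.40.0.0/14 (clear depth 14)
  + 182.0.0.0/8 (H1) depth=8
  ? 204.84.128.9  path d0:H5→d1:-→d2:-→d3:-→d4:-→d5:-→d6:-→d7:-→d8:-→d9:-→d10:-→d11:-→d12:-→d13:-→d14:-→d15:-→d16:-→d17:H2  best=H2
  ? 182.0.0.1  path d0:H5→d1:-→d2:-→d3:-→d4:-→d5:-→d6:-→d7:-→d8:H1  best=H1
  + 204.84.233.0/28 (H5) depth=28
  ? 204.84.224.55  path d0:H5→d1:-→d2:-→d3:-→d4:-→d5:-→d6:-→d7:-→d8:-→d9:-→d10:-→d11:-→d12:-→d13:-→d14:-→d15:-→d16:-→d17:H2→d18:-→d19:-→d20:H1  best=H1

== LOOKUPS ==
["H3","H1","H3","H3","H3","H2","H1","H1"]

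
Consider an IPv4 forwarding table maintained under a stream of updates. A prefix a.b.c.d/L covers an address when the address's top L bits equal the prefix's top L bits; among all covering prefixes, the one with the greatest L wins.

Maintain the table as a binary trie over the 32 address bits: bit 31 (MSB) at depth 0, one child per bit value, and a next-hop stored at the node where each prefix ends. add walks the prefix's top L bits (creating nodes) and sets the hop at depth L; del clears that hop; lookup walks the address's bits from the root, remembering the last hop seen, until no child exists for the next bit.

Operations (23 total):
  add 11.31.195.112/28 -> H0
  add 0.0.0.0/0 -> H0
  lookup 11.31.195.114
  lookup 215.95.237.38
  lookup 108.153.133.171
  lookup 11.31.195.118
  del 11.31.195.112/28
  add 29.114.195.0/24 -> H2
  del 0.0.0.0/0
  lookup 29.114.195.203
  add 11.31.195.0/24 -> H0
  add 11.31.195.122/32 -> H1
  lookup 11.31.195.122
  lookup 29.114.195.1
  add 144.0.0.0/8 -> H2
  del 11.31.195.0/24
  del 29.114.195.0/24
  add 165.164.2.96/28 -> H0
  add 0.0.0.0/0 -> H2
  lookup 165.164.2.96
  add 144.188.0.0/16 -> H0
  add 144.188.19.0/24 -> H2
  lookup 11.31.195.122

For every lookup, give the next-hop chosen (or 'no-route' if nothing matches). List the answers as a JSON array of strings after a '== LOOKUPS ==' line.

Trace:
  add 11.31.195.112/28 -> H0 at depth 28
  add 0.0.0.0/0 -> H0 at depth 0
  ? 11.31.195.114  path d0:H0→d1:-→d2:-→d3:-→d4:-→d5:-→d6:-→d7:-→d8:-→d9:-→d10:-→d11:-→d12:-→d13:-→d14:-→d15:-→d16:-→d17:-→d18:-→d19:-→d20:-→d21:-→d22:-→d23:-→d24:-→d25:-→d26:-→d27:-→d28:H0  best=H0
  ? 215.95.237.38  path d0:H0  best=H0
  ? 108.153.133.171  path d0:H0→d1:-  best=H0
  ? 11.31.195.118  path d0:H0→d1:-→d2:-→d3:-→d4:-→d5:-→d6:-→d7:-→d8:-→d9:-→d10:-→d11:-→d12:-→d13:-→d14:-→d15:-→d16:-→d17:-→d18:-→d19:-→d20:-→d21:-→d22:-→d23:-→d24:-→d25:-→d26:-→d27:-→d28:H0  best=H0
  - 11.31.195.112/28 clear@28
  add 29.114.195.0/24 -> H2 at depth 24
  - 0.0.0.0/0 clear@0
  ? 29.114.195.203  path d0:-→d1:-→d2:-→d3:-→d4:-→d5:-→d6:-→d7:-→d8:-→d9:-→d10:-→d11:-→d12:-→d13:-→d14:-→d15:-→d16:-→d17:-→d18:-→d19:-→d20:-→d21:-→d22:-→d23:-→d24:H2  best=H2
  add 11.31.195.0/24 -> H0 at depth 24
  add 11.31.195.122/32 -> H1 at depth 32
  ? 11.31.195.122  path d0:-→d1:-→d2:-→d3:-→d4:-→d5:-→d6:-→d7:-→d8:-→d9:-→d10:-→d11:-→d12:-→d13:-→d14:-→d15:-→d16:-→d17:-→d18:-→d19:-→d20:-→d21:-→d22:-→d23:-→d24:H0→d25:-→d26:-→d27:-→d28:-→d29:-→d30:-→d31:-→d32:H1  best=H1
  ? 29.114.195.1  path d0:-→d1:-→d2:-→d3:-→d4:-→d5:-→d6:-→d7:-→d8:-→d9:-→d10:-→d11:-→d12:-→d13:-→d14:-→d15:-→d16:-→d17:-→d18:-→d19:-→d20:-→d21:-→d22:-→d23:-→d24:H2  best=H2
  add 144.0.0.0/8 -> H2 at depth 8
  - 11.31.195.0/24 clear@24
  - 29.114.195.0/24 clear@24
  add 165.164.2.96/28 -> H0 at depth 28
  add 0.0.0.0/0 -> H2 at depth 0
  ? 165.164.2.96  path d0:H2→d1:-→d2:-→d3:-→d4:-→d5:-→d6:-→d7:-→d8:-→d9:-→d10:-→d11:-→d12:-→d13:-→d14:-→d15:-→d16:-→d17:-→d18:-→d19:-→d20:-→d21:-→d22:-→d23:-→d24:-→d25:-→d26:-→d27:-→d28:H0  best=H0
  add 144.188.0.0/16 -> H0 at depth 16
  add 144.188.19.0/24 -> H2 at depth 24
  ? 11.31.195.122  path d0:H2→d1:-→d2:-→d3:-→d4:-→d5:-→d6:-→d7:-→d8:-→d9:-→d10:-→d11:-→d12:-→d13:-→d14:-→d15:-→d16:-→d17:-→d18:-→d19:-→d20:-→d21:-→d22:-→d23:-→d24:-→d25:-→d26:-→d27:-→d28:-→d29:-→d30:-→d31:-→d32:H1  best=H1

== LOOKUPS ==
["H0","H0","H0","H0","H2","H1","H2","H0","H1"]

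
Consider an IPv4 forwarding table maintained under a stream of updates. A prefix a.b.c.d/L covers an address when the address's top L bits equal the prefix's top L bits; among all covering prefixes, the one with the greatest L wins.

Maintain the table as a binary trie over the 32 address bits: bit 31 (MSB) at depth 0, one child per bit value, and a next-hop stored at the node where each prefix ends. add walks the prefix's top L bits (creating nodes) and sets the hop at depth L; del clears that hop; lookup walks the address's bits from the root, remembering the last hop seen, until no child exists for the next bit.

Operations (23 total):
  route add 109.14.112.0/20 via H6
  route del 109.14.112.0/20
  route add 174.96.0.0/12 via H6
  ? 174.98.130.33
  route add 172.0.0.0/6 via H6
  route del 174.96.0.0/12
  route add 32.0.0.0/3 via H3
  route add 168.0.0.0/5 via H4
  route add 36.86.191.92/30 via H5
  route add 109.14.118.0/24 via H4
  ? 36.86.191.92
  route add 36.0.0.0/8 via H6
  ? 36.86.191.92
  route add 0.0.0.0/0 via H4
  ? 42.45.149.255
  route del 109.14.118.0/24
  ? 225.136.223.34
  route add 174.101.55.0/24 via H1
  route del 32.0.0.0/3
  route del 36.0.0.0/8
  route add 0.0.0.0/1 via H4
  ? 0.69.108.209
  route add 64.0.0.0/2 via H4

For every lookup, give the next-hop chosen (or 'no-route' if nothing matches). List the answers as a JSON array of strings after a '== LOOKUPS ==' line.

Trace:
  add 109.14.112.0/20 -> H6 at depth 20
  del 109.14.112.0/20 (clear depth 20)
  add 174.96.0.0/12 -> H6 at depth 12
  lookup 174.98.130.33: bits 101011100110 walk d0:-→d1:-→d2:-→d3:-→d4:-→d5:-→d6:-→d7:-→d8:-→d9:-→d10:-→d11:-→d12:H6 -> H6
  add 172.0.0.0/6 -> H6 at depth 6
  del 174.96.0.0/12 (clear depth 12)
  add 32.0.0.0/3 -> H3 at depth 3
  add 168.0.0.0/5 -> H4 at depth 5
  add 36.86.191.92/30 -> H5 at depth 30
  add 109.14.118.0/24 -> H4 at depth 24
  lookup 36.86.191.92: bits 001001000101011010111111010111 walk d0:-→d1:-→d2:-→d3:H3→d4:-→d5:-→d6:-→d7:-→d8:-→d9:-→d10:-→d11:-→d12:-→d13:-→d14:-→d15:-→d16:-→d17:-→d18:-→d19:-→d20:-→d21:-→d22:-→d23:-→d24:-→d25:-→d26:-→d27:-→d28:-→d29:-→d30:H5 -> H5
  add 36.0.0.0/8 -> H6 at depth 8
  lookup 36.86.191.92: bits 001001000101011010111111010111 walk d0:-→d1:-→d2:-→d3:H3→d4:-→d5:-→d6:-→d7:-→d8:H6→d9:-→d10:-→d11:-→d12:-→d13:-→d14:-→d15:-→d16:-→d17:-→d18:-→d19:-→d20:-→d21:-→d22:-→d23:-→d24:-→d25:-→d26:-→d27:-→d28:-→d29:-→d30:H5 -> H5
  add 0.0.0.0/0 -> H4 at depth 0
  lookup 42.45.149.255: bits 0010 walk d0:H4→d1:-→d2:-→d3:H3→d4:- -> H3
  del 109.14.118.0/24 (clear depth 24)
  lookup 225.136.223.34: bits 1 walk d0:H4→d1:- -> H4
  add 174.101.55.0/24 -> H1 at depth 24
  del 32.0.0.0/3 (clear depth 3)
  del 36.0.0.0/8 (clear depth 8)
  add 0.0.0.0/1 -> H4 at depth 1
  lookup 0.69.108.209: bits 00 walk d0:H4→d1:H4→d2:- -> H4
  add 64.0.0.0/2 -> H4 at depth 2

== LOOKUPS ==
["H6","H5","H5","H3","H4","H4"]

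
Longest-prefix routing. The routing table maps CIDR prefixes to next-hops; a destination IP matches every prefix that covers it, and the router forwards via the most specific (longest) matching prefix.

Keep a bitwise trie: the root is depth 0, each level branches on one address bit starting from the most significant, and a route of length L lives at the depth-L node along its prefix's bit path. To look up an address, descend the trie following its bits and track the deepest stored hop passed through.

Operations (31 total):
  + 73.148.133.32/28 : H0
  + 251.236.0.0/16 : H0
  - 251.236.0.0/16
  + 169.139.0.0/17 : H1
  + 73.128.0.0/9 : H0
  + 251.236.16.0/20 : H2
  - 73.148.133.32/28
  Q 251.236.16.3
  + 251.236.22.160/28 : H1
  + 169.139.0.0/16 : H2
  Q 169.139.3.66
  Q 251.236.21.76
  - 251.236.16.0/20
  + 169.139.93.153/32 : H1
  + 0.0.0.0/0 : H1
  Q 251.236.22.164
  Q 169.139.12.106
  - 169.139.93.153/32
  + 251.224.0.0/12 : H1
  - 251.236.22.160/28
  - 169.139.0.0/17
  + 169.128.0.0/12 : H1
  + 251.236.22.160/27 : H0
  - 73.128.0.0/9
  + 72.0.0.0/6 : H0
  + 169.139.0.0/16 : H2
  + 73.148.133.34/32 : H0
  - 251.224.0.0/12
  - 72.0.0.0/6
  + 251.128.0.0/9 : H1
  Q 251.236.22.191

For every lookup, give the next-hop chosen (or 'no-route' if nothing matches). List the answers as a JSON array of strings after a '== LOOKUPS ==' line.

Process each operation:
  add 73.148.133.32/28 -> H0 at depth 28
  add 251.236.0.0/16 -> H0 at depth 16
  - 251.236.0.0/16 clear@16
  add 169.139.0.0/17 -> H1 at depth 17
  add 73.128.0.0/9 -> H0 at depth 9
  add 251.236.16.0/20 -> H2 at depth 20
  - 73.148.133.32/28 clear@28
  ? 251.236.16.3  path d0:-→d1:-→d2:-→d3:-→d4:-→d5:-→d6:-→d7:-→d8:-→d9:-→d10:-→d11:-→d12:-→d13:-→d14:-→d15:-→d16:-→d17:-→d18:-→d19:-→d20:H2  best=H2
  add 251.236.22.160/28 -> H1 at depth 28
  add 169.139.0.0/16 -> H2 at depth 16
  ? 169.139.3.66  path d0:-→d1:-→d2:-→d3:-→d4:-→d5:-→d6:-→d7:-→d8:-→d9:-→d10:-→d11:-→d12:-→d13:-→d14:-→d15:-→d16:H2→d17:H1  best=H1
  ? 251.236.21.76  path d0:-→d1:-→d2:-→d3:-→d4:-→d5:-→d6:-→d7:-→d8:-→d9:-→d10:-→d11:-→d12:-→d13:-→d14:-→d15:-→d16:-→d17:-→d18:-→d19:-→d20:H2→d21:-→d22:-  best=H2
  - 251.236.16.0/20 clear@20
  add 169.139.93.153/32 -> H1 at depth 32
  add 0.0.0.0/0 -> H1 at depth 0
  ? 251.236.22.164  path d0:H1→d1:-→d2:-→d3:-→d4:-→d5:-→d6:-→d7:-→d8:-→d9:-→d10:-→d11:-→d12:-→d13:-→d14:-→d15:-→d16:-→d17:-→d18:-→d19:-→d20:-→d21:-→d22:-→d23:-→d24:-→d25:-→d26:-→d27:-→d28:H1  best=H1
  ? 169.139.12.106  path d0:H1→d1:-→d2:-→d3:-→d4:-→d5:-→d6:-→d7:-→d8:-→d9:-→d10:-→d11:-→d12:-→d13:-→d14:-→d15:-→d16:H2→d17:H1  best=H1
  - 169.139.93.153/32 clear@32
  add 251.224.0.0/12 -> H1 at depth 12
  - 251.236.22.160/28 clear@28
  - 169.139.0.0/17 clear@17
  add 169.128.0.0/12 -> H1 at depth 12
  add 251.236.22.160/27 -> H0 at depth 27
  - 73.128.0.0/9 clear@9
  add 72.0.0.0/6 -> H0 at depth 6
  add 169.139.0.0/16 -> H2 at depth 16
  add 73.148.133.34/32 -> H0 at depth 32
  - 251.224.0.0/12 clear@12
  - 72.0.0.0/6 clear@6
  add 251.128.0.0/9 -> H1 at depth 9
  ? 251.236.22.191  path d0:H1→d1:-→d2:-→d3:-→d4:-→d5:-→d6:-→d7:-→d8:-→d9:H1→d10:-→d11:-→d12:-→d13:-→d14:-→d15:-→d16:-→d17:-→d18:-→d19:-→d20:-→d21:-→d22:-→d23:-→d24:-→d25:-→d26:-→d27:H0  best=H0

== LOOKUPS ==
["H2","H1","H2","H1","H1","H0"]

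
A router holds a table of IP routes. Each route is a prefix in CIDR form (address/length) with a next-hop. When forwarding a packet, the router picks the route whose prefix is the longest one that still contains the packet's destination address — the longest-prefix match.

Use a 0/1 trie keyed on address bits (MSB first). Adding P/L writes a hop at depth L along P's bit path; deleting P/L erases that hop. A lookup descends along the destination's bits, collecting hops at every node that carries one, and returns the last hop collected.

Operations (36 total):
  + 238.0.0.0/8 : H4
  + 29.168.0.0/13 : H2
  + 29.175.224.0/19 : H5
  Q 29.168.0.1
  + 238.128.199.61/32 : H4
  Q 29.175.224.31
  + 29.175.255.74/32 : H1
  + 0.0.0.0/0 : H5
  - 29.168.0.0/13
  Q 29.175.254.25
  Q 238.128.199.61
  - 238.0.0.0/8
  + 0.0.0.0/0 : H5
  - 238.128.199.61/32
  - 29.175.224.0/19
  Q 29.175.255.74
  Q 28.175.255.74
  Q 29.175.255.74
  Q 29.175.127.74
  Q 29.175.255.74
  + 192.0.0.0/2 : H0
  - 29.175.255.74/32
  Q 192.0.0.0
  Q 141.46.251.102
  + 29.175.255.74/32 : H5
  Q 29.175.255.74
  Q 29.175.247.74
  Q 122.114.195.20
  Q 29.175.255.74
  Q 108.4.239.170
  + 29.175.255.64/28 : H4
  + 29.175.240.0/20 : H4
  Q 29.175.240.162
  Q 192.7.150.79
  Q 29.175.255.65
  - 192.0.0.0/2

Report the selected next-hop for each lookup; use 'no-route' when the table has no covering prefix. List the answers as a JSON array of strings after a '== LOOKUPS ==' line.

Process each operation:
  + 238.0.0.0/8 (H4) depth=8
  + 29.168.0.0/13 (H2) depth=13
  + 29.175.224.0/19 (H5) depth=19
  lookup 29.168.0.1: bits 0001110110101 walk d0:-→d1:-→d2:-→d3:-→d4:-→d5:-→d6:-→d7:-→d8:-→d9:-→d10:-→d11:-→d12:-→d13:H2 -> H2
  + 238.128.199.61/32 (H4) depth=32
  lookup 29.175.224.31: bits 0001110110101111111 walk d0:-→d1:-→d2:-→d3:-→d4:-→d5:-→d6:-→d7:-→d8:-→d9:-→d10:-→d11:-→d12:-→d13:H2→d14:-→d15:-→d16:-→d17:-→d18:-→d19:H5 -> H5
  + 29.175.255.74/32 (H1) depth=32
  + 0.0.0.0/0 (H5) depth=0
  del 29.168.0.0/13 (clear depth 13)
  lookup 29.175.254.25: bits 00011101101011111111111 walk d0:H5→d1:-→d2:-→d3:-→d4:-→d5:-→d6:-→d7:-→d8:-→d9:-→d10:-→d11:-→d12:-→d13:-→d14:-→d15:-→d16:-→d17:-→d18:-→d19:H5→d20:-→d21:-→d22:-→d23:- -> H5
  lookup 238.128.199.61: bits 11101110100000001100011100111101 walk d0:H5→d1:-→d2:-→d3:-→d4:-→d5:-→d6:-→d7:-→d8:H4→d9:-→d10:-→d11:-→d12:-→d13:-→d14:-→d15:-→d16:-→d17:-→d18:-→d19:-→d20:-→d21:-→d22:-→d23:-→d24:-→d25:-→d26:-→d27:-→d28:-→d29:-→d30:-→d31:-→d32:H4 -> H4
  del 238.0.0.0/8 (clear depth 8)
  + 0.0.0.0/0 (H5) depth=0
  del 238.128.199.61/32 (clear depth 32)
  del 29.175.224.0/19 (clear depth 19)
  lookup 29.175.255.74: bits 00011101101011111111111101001010 walk d0:H5→d1:-→d2:-→d3:-→d4:-→d5:-→d6:-→d7:-→d8:-→d9:-→d10:-→d11:-→d12:-→d13:-→d14:-→d15:-→d16:-→d17:-→d18:-→d19:-→d20:-→d21:-→d22:-→d23:-→d24:-→d25:-→d26:-→d27:-→d28:-→d29:-→d30:-→d31:-→d32:H1 -> H1
  lookup 28.175.255.74: bits 0001110 walk d0:H5→d1:-→d2:-→d3:-→d4:-→d5:-→d6:-→d7:- -> H5
  lookup 29.175.255.74: bits 00011101101011111111111101001010 walk d0:H5→d1:-→d2:-→d3:-→d4:-→d5:-→d6:-→d7:-→d8:-→d9:-→d10:-→d11:-→d12:-→d13:-→d14:-→d15:-→d16:-→d17:-→d18:-→d19:-→d20:-→d21:-→d22:-→d23:-→d24:-→d25:-→d26:-→d27:-→d28:-→d29:-→d30:-→d31:-→d32:H1 -> H1
  lookup 29.175.127.74: bits 0001110110101111 walk d0:H5→d1:-→d2:-→d3:-→d4:-→d5:-→d6:-→d7:-→d8:-→d9:-→d10:-→d11:-→d12:-→d13:-→d14:-→d15:-→d16:- -> H5
  lookup 29.175.255.74: bits 00011101101011111111111101001010 walk d0:H5→d1:-→d2:-→d3:-→d4:-→d5:-→d6:-→d7:-→d8:-→d9:-→d10:-→d11:-→d12:-→d13:-→d14:-→d15:-→d16:-→d17:-→d18:-→d19:-→d20:-→d21:-→d22:-→d23:-→d24:-→d25:-→d26:-→d27:-→d28:-→d29:-→d30:-→d31:-→d32:H1 -> H1
  + 192.0.0.0/2 (H0) depth=2
  del 29.175.255.74/32 (clear depth 32)
  lookup 192.0.0.0: bits 11 walk d0:H5→d1:-→d2:H0 -> H0
  lookup 141.46.251.102: bits 1 walk d0:H5→d1:- -> H5
  + 29.175.255.74/32 (H5) depth=32
  lookup 29.175.255.74: bits 00011101101011111111111101001010 walk d0:H5→d1:-→d2:-→d3:-→d4:-→d5:-→d6:-→d7:-→d8:-→d9:-→d10:-→d11:-→d12:-→d13:-→d14:-→d15:-→d16:-→d17:-→d18:-→d19:-→d20:-→d21:-→d22:-→d23:-→d24:-→d25:-→d26:-→d27:-→d28:-→d29:-→d30:-→d31:-→d32:H5 -> H5
  lookup 29.175.247.74: bits 00011101101011111111 walk d0:H5→d1:-→d2:-→d3:-→d4:-→d5:-→d6:-→d7:-→d8:-→d9:-→d10:-→d11:-→d12:-→d13:-→d14:-→d15:-→d16:-→d17:-→d18:-→d19:-→d20:- -> H5
  lookup 122.114.195.20: bits 0 walk d0:H5→d1:- -> H5
  lookup 29.175.255.74: bits 00011101101011111111111101001010 walk d0:H5→d1:-→d2:-→d3:-→d4:-→d5:-→d6:-→d7:-→d8:-→d9:-→d10:-→d11:-→d12:-→d13:-→d14:-→d15:-→d16:-→d17:-→d18:-→d19:-→d20:-→d21:-→d22:-→d23:-→d24:-→d25:-→d26:-→d27:-→d28:-→d29:-→d30:-→d31:-→d32:H5 -> H5
  lookup 108.4.239.170: bits 0 walk d0:H5→d1:- -> H5
  + 29.175.255.64/28 (H4) depth=28
  + 29.175.240.0/20 (H4) depth=20
  lookup 29.175.240.162: bits 00011101101011111111 walk d0:H5→d1:-→d2:-→d3:-→d4:-→d5:-→d6:-→d7:-→d8:-→d9:-→d10:-→d11:-→d12:-→d13:-→d14:-→d15:-→d16:-→d17:-→d18:-→d19:-→d20:H4 -> H4
  lookup 192.7.150.79: bits 11 walk d0:H5→d1:-→d2:H0 -> H0
  lookup 29.175.255.65: bits 0001110110101111111111110100 walk d0:H5→d1:-→d2:-→d3:-→d4:-→d5:-→d6:-→d7:-→d8:-→d9:-→d10:-→d11:-→d12:-→d13:-→d14:-→d15:-→d16:-→d17:-→d18:-→d19:-→d20:H4→d21:-→d22:-→d23:-→d24:-→d25:-→d26:-→d27:-→d28:H4 -> H4
  del 192.0.0.0/2 (clear depth 2)

== LOOKUPS ==
["H2","H5","H5","H4","H1","H5","H1","H5","H1","H0","H5","H5","H5","H5","H5","H5","H4","H0","H4"]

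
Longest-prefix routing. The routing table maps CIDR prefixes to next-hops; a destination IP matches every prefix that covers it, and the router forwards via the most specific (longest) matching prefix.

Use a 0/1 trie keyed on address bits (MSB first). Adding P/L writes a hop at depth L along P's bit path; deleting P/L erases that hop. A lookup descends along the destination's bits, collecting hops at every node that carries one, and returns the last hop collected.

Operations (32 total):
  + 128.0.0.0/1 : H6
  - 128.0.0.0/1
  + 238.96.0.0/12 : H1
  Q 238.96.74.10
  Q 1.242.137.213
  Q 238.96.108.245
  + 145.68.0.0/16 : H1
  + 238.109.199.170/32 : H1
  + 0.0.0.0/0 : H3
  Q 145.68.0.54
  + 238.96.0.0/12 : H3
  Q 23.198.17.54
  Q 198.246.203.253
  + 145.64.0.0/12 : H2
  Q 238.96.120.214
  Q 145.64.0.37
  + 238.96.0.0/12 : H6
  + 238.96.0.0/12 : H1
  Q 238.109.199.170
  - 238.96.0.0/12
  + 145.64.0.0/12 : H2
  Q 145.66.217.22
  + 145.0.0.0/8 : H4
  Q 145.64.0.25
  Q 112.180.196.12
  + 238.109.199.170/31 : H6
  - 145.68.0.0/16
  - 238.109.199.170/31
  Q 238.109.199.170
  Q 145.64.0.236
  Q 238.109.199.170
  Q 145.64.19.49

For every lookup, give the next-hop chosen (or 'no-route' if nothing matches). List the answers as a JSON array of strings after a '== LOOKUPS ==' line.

Apply in order:
  + 128.0.0.0/1 (H6) depth=1
  del 128.0.0.0/1 (clear depth 1)
  + 238.96.0.0/12 (H1) depth=12
  ? 238.96.74.10  path d0:-→d1:-→d2:-→d3:-→d4:-→d5:-→d6:-→d7:-→d8:-→d9:-→d10:-→d11:-→d12:H1  best=H1
  ? 1.242.137.213  path d0:-  best=no-route
  ? 238.96.108.245  path d0:-→d1:-→d2:-→d3:-→d4:-→d5:-→d6:-→d7:-→d8:-→d9:-→d10:-→d11:-→d12:H1  best=H1
  + 145.68.0.0/16 (H1) depth=16
  + 238.109.199.170/32 (H1) depth=32
  + 0.0.0.0/0 (H3) depth=0
  ? 145.68.0.54  path d0:H3→d1:-→d2:-→d3:-→d4:-→d5:-→d6:-→d7:-→d8:-→d9:-→d10:-→d11:-→d12:-→d13:-→d14:-→d15:-→d16:H1  best=H1
  + 238.96.0.0/12 (H3) depth=12
  ? 23.198.17.54  path d0:H3  best=H3
  ? 198.246.203.253  path d0:H3→d1:-→d2:-  best=H3
  + 145.64.0.0/12 (H2) depth=12
  ? 238.96.120.214  path d0:H3→d1:-→d2:-→d3:-→d4:-→d5:-→d6:-→d7:-→d8:-→d9:-→d10:-→d11:-→d12:H3  best=H3
  ? 145.64.0.37  path d0:H3→d1:-→d2:-→d3:-→d4:-→d5:-→d6:-→d7:-→d8:-→d9:-→d10:-→d11:-→d12:H2→d13:-  best=H2
  + 238.96.0.0/12 (H6) depth=12
  + 238.96.0.0/12 (H1) depth=12
  ? 238.109.199.170  path d0:H3→d1:-→d2:-→d3:-→d4:-→d5:-→d6:-→d7:-→d8:-→d9:-→d10:-→d11:-→d12:H1→d13:-→d14:-→d15:-→d16:-→d17:-→d18:-→d19:-→d20:-→d21:-→d22:-→d23:-→d24:-→d25:-→d26:-→d27:-→d28:-→d29:-→d30:-→d31:-→d32:H1  best=H1
  del 238.96.0.0/12 (clear depth 12)
  + 145.64.0.0/12 (H2) depth=12
  ? 145.66.217.22  path d0:H3→d1:-→d2:-→d3:-→d4:-→d5:-→d6:-→d7:-→d8:-→d9:-→d10:-→d11:-→d12:H2→d13:-  best=H2
  + 145.0.0.0/8 (H4) depth=8
  ? 145.64.0.25  path d0:H3→d1:-→d2:-→d3:-→d4:-→d5:-→d6:-→d7:-→d8:H4→d9:-→d10:-→d11:-→d12:H2→d13:-  best=H2
  ? 112.180.196.12  path d0:H3  best=H3
  + 238.109.199.170/31 (H6) depth=31
  del 145.68.0.0/16 (clear depth 16)
  del 238.109.199.170/31 (clear depth 31)
  ? 238.109.199.170  path d0:H3→d1:-→d2:-→d3:-→d4:-→d5:-→d6:-→d7:-→d8:-→d9:-→d10:-→d11:-→d12:-→d13:-→d14:-→d15:-→d16:-→d17:-→d18:-→d19:-→d20:-→d21:-→d22:-→d23:-→d24:-→d25:-→d26:-→d27:-→d28:-→d29:-→d30:-→d31:-→d32:H1  best=H1
  ? 145.64.0.236  path d0:H3→d1:-→d2:-→d3:-→d4:-→d5:-→d6:-→d7:-→d8:H4→d9:-→d10:-→d11:-→d12:H2→d13:-  best=H2
  ? 238.109.199.170  path d0:H3→d1:-→d2:-→d3:-→d4:-→d5:-→d6:-→d7:-→d8:-→d9:-→d10:-→d11:-→d12:-→d13:-→d14:-→d15:-→d16:-→d17:-→d18:-→d19:-→d20:-→d21:-→d22:-→d23:-→d24:-→d25:-→d26:-→d27:-→d28:-→d29:-→d30:-→d31:-→d32:H1  best=H1
  ? 145.64.19.49  path d0:H3→d1:-→d2:-→d3:-→d4:-→d5:-→d6:-→d7:-→d8:H4→d9:-→d10:-→d11:-→d12:H2→d13:-  best=H2

== LOOKUPS ==
["H1","no-route","H1","H1","H3","H3","H3","H2","H1","H2","H2","H3","H1","H2","H1","H2"]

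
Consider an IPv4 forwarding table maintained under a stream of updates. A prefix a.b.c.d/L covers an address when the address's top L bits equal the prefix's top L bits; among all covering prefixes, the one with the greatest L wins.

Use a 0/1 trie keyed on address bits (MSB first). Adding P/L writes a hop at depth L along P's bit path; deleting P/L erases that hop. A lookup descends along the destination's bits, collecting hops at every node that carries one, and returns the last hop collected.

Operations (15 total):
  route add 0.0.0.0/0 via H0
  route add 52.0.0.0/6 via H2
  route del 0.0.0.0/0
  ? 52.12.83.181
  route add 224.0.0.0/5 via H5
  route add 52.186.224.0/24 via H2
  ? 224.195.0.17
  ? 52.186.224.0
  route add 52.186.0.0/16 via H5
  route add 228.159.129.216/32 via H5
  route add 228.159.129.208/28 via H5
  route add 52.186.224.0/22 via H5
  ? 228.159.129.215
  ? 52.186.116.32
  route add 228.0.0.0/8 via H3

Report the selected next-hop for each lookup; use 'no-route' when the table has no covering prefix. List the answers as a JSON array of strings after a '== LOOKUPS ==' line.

Process each operation:
  + 0.0.0.0/0 (H0) depth=0
  + 52.0.0.0/6 (H2) depth=6
  - 0.0.0.0/0 clear@0
  lookup 52.12.83.181: bits 001101 walk d0:-→d1:-→d2:-→d3:-→d4:-→d5:-→d6:H2 -> H2
  + 224.0.0.0/5 (H5) depth=5
  + 52.186.224.0/24 (H2) depth=24
  lookup 224.195.0.17: bits 11100 walk d0:-→d1:-→d2:-→d3:-→d4:-→d5:H5 -> H5
  lookup 52.186.224.0: bits 001101001011101011100000 walk d0:-→d1:-→d2:-→d3:-→d4:-→d5:-→d6:H2→d7:-→d8:-→d9:-→d10:-→d11:-→d12:-→d13:-→d14:-→d15:-→d16:-→d17:-→d18:-→d19:-→d20:-→d21:-→d22:-→d23:-→d24:H2 -> H2
  + 52.186.0.0/16 (H5) depth=16
  + 228.159.129.216/32 (H5) depth=32
  + 228.159.129.208/28 (H5) depth=28
  + 52.186.224.0/22 (H5) depth=22
  lookup 228.159.129.215: bits 1110010010011111100000011101 walk d0:-→d1:-→d2:-→d3:-→d4:-→d5:H5→d6:-→d7:-→d8:-→d9:-→d10:-→d11:-→d12:-→d13:-→d14:-→d15:-→d16:-→d17:-→d18:-→d19:-→d20:-→d21:-→d22:-→d23:-→d24:-→d25:-→d26:-→d27:-→d28:H5 -> H5
  lookup 52.186.116.32: bits 0011010010111010 walk d0:-→d1:-→d2:-→d3:-→d4:-→d5:-→d6:H2→d7:-→d8:-→d9:-→d10:-→d11:-→d12:-→d13:-→d14:-→d15:-→d16:H5 -> H5
  + 228.0.0.0/8 (H3) depth=8

== LOOKUPS ==
["H2","H5","H2","H5","H5"]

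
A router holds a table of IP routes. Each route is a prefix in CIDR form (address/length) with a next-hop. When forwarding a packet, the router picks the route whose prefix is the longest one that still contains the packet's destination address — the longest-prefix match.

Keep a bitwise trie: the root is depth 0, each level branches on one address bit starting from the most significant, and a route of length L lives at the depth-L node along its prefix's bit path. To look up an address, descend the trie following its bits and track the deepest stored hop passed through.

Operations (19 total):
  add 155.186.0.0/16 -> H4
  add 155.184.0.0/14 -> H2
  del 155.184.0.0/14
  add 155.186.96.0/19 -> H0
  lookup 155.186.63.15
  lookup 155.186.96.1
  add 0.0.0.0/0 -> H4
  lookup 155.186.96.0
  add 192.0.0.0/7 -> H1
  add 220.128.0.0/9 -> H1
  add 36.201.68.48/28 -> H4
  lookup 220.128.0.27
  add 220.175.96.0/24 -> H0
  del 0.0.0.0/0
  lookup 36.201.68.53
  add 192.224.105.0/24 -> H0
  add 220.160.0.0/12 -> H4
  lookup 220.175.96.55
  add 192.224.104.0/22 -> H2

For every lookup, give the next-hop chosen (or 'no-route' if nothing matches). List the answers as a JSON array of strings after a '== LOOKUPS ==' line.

Process each operation:
  add 155.186.0.0/16 -> H4 at depth 16
  add 155.184.0.0/14 -> H2 at depth 14
  - 155.184.0.0/14 clear@14
  add 155.186.96.0/19 -> H0 at depth 19
  lookup 155.186.63.15: bits 10011011101110100 walk d0:-→d1:-→d2:-→d3:-→d4:-→d5:-→d6:-→d7:-→d8:-→d9:-→d10:-→d11:-→d12:-→d13:-→d14:-→d15:-→d16:H4→d17:- -> H4
  lookup 155.186.96.1: bits 1001101110111010011 walk d0:-→d1:-→d2:-→d3:-→d4:-→d5:-→d6:-→d7:-→d8:-→d9:-→d10:-→d11:-→d12:-→d13:-→d14:-→d15:-→d16:H4→d17:-→d18:-→d19:H0 -> H0
  add 0.0.0.0/0 -> H4 at depth 0
  lookup 155.186.96.0: bits 1001101110111010011 walk d0:H4→d1:-→d2:-→d3:-→d4:-→d5:-→d6:-→d7:-→d8:-→d9:-→d10:-→d11:-→d12:-→d13:-→d14:-→d15:-→d16:H4→d17:-→d18:-→d19:H0 -> H0
  add 192.0.0.0/7 -> H1 at depth 7
  add 220.128.0.0/9 -> H1 at depth 9
  add 36.201.68.48/28 -> H4 at depth 28
  lookup 220.128.0.27: bits 110111001 walk d0:H4→d1:-→d2:-→d3:-→d4:-→d5:-→d6:-→d7:-→d8:-→d9:H1 -> H1
  add 220.175.96.0/24 -> H0 at depth 24
  - 0.0.0.0/0 clear@0
  lookup 36.201.68.53: bits 0010010011001001010001000011 walk d0:-→d1:-→d2:-→d3:-→d4:-→d5:-→d6:-→d7:-→d8:-→d9:-→d10:-→d11:-→d12:-→d13:-→d14:-→d15:-→d16:-→d17:-→d18:-→d19:-→d20:-→d21:-→d22:-→d23:-→d24:-→d25:-→d26:-→d27:-→d28:H4 -> H4
  add 192.224.105.0/24 -> H0 at depth 24
  add 220.160.0.0/12 -> H4 at depth 12
  lookup 220.175.96.55: bits 110111001010111101100000 walk d0:-→d1:-→d2:-→d3:-→d4:-→d5:-→d6:-→d7:-→d8:-→d9:H1→d10:-→d11:-→d12:H4→d13:-→d14:-→d15:-→d16:-→d17:-→d18:-→d19:-→d20:-→d21:-→d22:-→d23:-→d24:H0 -> H0
  add 192.224.104.0/22 -> H2 at depth 22

== LOOKUPS ==
["H4","H0","H0","H1","H4","H0"]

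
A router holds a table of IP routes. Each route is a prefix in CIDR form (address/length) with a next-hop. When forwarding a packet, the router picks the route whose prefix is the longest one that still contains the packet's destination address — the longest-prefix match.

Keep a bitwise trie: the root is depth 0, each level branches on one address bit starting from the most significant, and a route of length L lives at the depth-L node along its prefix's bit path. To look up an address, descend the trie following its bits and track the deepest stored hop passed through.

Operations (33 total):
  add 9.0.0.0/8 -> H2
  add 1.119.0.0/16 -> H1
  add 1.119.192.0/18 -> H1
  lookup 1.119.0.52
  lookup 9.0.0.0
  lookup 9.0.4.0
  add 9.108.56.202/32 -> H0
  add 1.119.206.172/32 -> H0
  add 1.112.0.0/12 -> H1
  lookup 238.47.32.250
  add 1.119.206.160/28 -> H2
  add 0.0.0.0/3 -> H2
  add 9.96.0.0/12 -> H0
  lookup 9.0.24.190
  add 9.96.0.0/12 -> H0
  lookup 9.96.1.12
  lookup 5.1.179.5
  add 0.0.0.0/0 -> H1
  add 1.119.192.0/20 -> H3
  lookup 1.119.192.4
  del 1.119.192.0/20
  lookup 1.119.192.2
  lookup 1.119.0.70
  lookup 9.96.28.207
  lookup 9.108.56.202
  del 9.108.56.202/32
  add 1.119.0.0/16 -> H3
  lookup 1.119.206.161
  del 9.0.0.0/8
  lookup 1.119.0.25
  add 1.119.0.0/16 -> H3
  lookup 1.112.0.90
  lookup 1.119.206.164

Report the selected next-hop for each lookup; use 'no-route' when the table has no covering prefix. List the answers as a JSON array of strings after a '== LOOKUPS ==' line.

Process each operation:
  add 9.0.0.0/8 -> H2 at depth 8
  add 1.119.0.0/16 -> H1 at depth 16
  add 1.119.192.0/18 -> H1 at depth 18
  lookup 1.119.0.52: bits 0000000101110111 walk d0:-→d1:-→d2:-→d3:-→d4:-→d5:-→d6:-→d7:-→d8:-→d9:-→d10:-→d11:-→d12:-→d13:-→d14:-→d15:-→d16:H1 -> H1
  lookup 9.0.0.0: bits 00001001 walk d0:-→d1:-→d2:-→d3:-→d4:-→d5:-→d6:-→d7:-→d8:H2 -> H2
  lookup 9.0.4.0: bits 00001001 walk d0:-→d1:-→d2:-→d3:-→d4:-→d5:-→d6:-→d7:-→d8:H2 -> H2
  add 9.108.56.202/32 -> H0 at depth 32
  add 1.119.206.172/32 -> H0 at depth 32
  add 1.112.0.0/12 -> H1 at depth 12
  lookup 238.47.32.250: bits ε walk d0:- -> no-route
  add 1.119.206.160/28 -> H2 at depth 28
  add 0.0.0.0/3 -> H2 at depth 3
  add 9.96.0.0/12 -> H0 at depth 12
  lookup 9.0.24.190: bits 000010010 walk d0:-→d1:-→d2:-→d3:H2→d4:-→d5:-→d6:-→d7:-→d8:H2→d9:- -> H2
  add 9.96.0.0/12 -> H0 at depth 12
  lookup 9.96.1.12: bits 000010010110 walk d0:-→d1:-→d2:-→d3:H2→d4:-→d5:-→d6:-→d7:-→d8:H2→d9:-→d10:-→d11:-→d12:H0 -> H0
  lookup 5.1.179.5: bits 00000 walk d0:-→d1:-→d2:-→d3:H2→d4:-→d5:- -> H2
  add 0.0.0.0/0 -> H1 at depth 0
  add 1.119.192.0/20 -> H3 at depth 20
  lookup 1.119.192.4: bits 00000001011101111100 walk d0:H1→d1:-→d2:-→d3:H2→d4:-→d5:-→d6:-→d7:-→d8:-→d9:-→d10:-→d11:-→d12:H1→d13:-→d14:-→d15:-→d16:H1→d17:-→d18:H1→d19:-→d20:H3 -> H3
  del 1.119.192.0/20 (clear depth 20)
  lookup 1.119.192.2: bits 00000001011101111100 walk d0:H1→d1:-→d2:-→d3:H2→d4:-→d5:-→d6:-→d7:-→d8:-→d9:-→d10:-→d11:-→d12:H1→d13:-→d14:-→d15:-→d16:H1→d17:-→d18:H1→d19:-→d20:- -> H1
  lookup 1.119.0.70: bits 0000000101110111 walk d0:H1→d1:-→d2:-→d3:H2→d4:-→d5:-→d6:-→d7:-→d8:-→d9:-→d10:-→d11:-→d12:H1→d13:-→d14:-→d15:-→d16:H1 -> H1
  lookup 9.96.28.207: bits 000010010110 walk d0:H1→d1:-→d2:-→d3:H2→d4:-→d5:-→d6:-→d7:-→d8:H2→d9:-→d10:-→d11:-→d12:H0 -> H0
  lookup 9.108.56.202: bits 00001001011011000011100011001010 walk d0:H1→d1:-→d2:-→d3:H2→d4:-→d5:-→d6:-→d7:-→d8:H2→d9:-→d10:-→d11:-→d12:H0→d13:-→d14:-→d15:-→d16:-→d17:-→d18:-→d19:-→d20:-→d21:-→d22:-→d23:-→d24:-→d25:-→d26:-→d27:-→d28:-→d29:-→d30:-→d31:-→d32:H0 -> H0
  del 9.108.56.202/32 (clear depth 32)
  add 1.119.0.0/16 -> H3 at depth 16
  lookup 1.119.206.161: bits 0000000101110111110011101010 walk d0:H1→d1:-→d2:-→d3:H2→d4:-→d5:-→d6:-→d7:-→d8:-→d9:-→d10:-→d11:-→d12:H1→d13:-→d14:-→d15:-→d16:H3→d17:-→d18:H1→d19:-→d20:-→d21:-→d22:-→d23:-→d24:-→d25:-→d26:-→d27:-→d28:H2 -> H2
  del 9.0.0.0/8 (clear depth 8)
  lookup 1.119.0.25: bits 0000000101110111 walk d0:H1→d1:-→d2:-→d3:H2→d4:-→d5:-→d6:-→d7:-→d8:-→d9:-→d10:-→d11:-→d12:H1→d13:-→d14:-→d15:-→d16:H3 -> H3
  add 1.119.0.0/16 -> H3 at depth 16
  lookup 1.112.0.90: bits 0000000101110 walk d0:H1→d1:-→d2:-→d3:H2→d4:-→d5:-→d6:-→d7:-→d8:-→d9:-→d10:-→d11:-→d12:H1→d13:- -> H1
  lookup 1.119.206.164: bits 0000000101110111110011101010 walk d0:H1→d1:-→d2:-→d3:H2→d4:-→d5:-→d6:-→d7:-→d8:-→d9:-→d10:-→d11:-→d12:H1→d13:-→d14:-→d15:-→d16:H3→d17:-→d18:H1→d19:-→d20:-→d21:-→d22:-→d23:-→d24:-→d25:-→d26:-→d27:-→d28:H2 -> H2

== LOOKUPS ==
["H1","H2","H2","no-route","H2","H0","H2","H3","H1","H1","H0","H0","H2","H3","H1","H2"]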